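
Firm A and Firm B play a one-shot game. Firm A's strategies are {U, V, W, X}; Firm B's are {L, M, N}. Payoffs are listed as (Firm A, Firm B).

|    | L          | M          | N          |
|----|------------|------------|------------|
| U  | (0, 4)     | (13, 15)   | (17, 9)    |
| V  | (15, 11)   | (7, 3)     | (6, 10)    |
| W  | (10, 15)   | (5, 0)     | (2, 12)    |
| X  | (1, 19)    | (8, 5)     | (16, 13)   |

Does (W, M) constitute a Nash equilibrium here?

No

Holding Firm B at M: Firm A gets 5 from W but could get 13 by switching to U. Firm A has a profitable deviation.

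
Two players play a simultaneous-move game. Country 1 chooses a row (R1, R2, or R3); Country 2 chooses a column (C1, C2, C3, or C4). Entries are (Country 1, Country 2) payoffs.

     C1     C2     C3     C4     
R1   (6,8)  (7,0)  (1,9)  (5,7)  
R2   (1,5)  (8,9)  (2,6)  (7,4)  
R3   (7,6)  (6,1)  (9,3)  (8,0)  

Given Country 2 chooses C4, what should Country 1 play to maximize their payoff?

With Country 2 fixed at C4, Country 1's payoffs are: R1 → 5, R2 → 7, R3 → 8.
The maximum is 8, achieved by R3.

R3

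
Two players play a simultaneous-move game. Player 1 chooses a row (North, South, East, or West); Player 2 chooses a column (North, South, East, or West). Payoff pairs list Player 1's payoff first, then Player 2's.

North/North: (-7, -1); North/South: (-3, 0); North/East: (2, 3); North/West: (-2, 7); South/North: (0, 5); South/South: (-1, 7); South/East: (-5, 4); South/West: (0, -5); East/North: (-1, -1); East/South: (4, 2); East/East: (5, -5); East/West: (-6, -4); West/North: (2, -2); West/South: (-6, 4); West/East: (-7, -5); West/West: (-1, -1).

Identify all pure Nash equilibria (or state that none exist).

A profile is a Nash equilibrium when each player is best-responding to the other.
Player 1's best responses — vs North: West (payoff 2); vs South: East (payoff 4); vs East: East (payoff 5); vs West: South (payoff 0).
Player 2's best responses — vs North: West (payoff 7); vs South: South (payoff 7); vs East: South (payoff 2); vs West: South (payoff 4).
The only mutual best response is (East, South); neither player gains by switching there.

(East, South)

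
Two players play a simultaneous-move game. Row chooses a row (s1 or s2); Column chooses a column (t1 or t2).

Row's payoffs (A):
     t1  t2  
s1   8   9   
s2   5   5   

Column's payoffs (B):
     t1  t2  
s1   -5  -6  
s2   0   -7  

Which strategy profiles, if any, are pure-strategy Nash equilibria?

Find each player's best response to every opponent strategy; NE are the intersections.
Row's best responses — vs t1: s1 (payoff 8); vs t2: s1 (payoff 9).
Column's best responses — vs s1: t1 (payoff -5); vs s2: t1 (payoff 0).
The only mutual best response is (s1, t1); neither player gains by switching there.

(s1, t1)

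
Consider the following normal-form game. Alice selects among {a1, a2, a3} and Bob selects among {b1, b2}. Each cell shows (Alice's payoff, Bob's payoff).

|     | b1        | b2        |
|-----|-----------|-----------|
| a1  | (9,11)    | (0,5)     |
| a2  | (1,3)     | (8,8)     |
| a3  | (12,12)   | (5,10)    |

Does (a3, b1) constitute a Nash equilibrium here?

Yes

Holding Bob at b1: Alice gets 12 from a3, versus 9 from a1, 1 from a2. No profitable deviation for Alice.
Holding Alice at a3: Bob gets 12 from b1, versus 10 from b2. No profitable deviation for Bob either.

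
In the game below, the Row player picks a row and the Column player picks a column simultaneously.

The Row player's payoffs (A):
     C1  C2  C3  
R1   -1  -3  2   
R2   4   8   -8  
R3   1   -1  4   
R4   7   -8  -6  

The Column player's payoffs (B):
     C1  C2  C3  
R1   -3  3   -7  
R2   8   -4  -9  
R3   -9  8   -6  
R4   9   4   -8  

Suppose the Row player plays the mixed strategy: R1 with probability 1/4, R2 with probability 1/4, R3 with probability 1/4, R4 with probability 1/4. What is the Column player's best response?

C2

The Column player's best reply maximizes expected payoff against the mix.
C1: (1/4)·(-3) + (1/4)·8 + (1/4)·(-9) + (1/4)·9 = 5/4
C2: (1/4)·3 + (1/4)·(-4) + (1/4)·8 + (1/4)·4 = 11/4
C3: (1/4)·(-7) + (1/4)·(-9) + (1/4)·(-6) + (1/4)·(-8) = -15/2
Highest expected payoff is 11/4, from C2.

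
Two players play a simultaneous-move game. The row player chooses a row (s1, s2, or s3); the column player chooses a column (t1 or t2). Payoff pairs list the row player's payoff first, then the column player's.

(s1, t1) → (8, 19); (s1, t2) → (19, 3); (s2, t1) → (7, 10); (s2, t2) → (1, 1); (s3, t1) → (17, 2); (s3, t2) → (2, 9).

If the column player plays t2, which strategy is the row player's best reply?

With the column player fixed at t2, the row player's payoffs are: s1 → 19, s2 → 1, s3 → 2.
The maximum is 19, achieved by s1.

s1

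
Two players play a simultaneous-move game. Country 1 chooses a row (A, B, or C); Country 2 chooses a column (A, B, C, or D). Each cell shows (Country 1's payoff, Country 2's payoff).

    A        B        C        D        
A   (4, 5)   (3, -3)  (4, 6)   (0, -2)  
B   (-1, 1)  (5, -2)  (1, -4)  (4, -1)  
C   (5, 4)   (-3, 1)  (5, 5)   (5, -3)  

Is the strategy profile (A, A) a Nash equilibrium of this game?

Holding Country 2 at A: Country 1 gets 4 from A but could get 5 by switching to C. Country 1 has a profitable deviation.

No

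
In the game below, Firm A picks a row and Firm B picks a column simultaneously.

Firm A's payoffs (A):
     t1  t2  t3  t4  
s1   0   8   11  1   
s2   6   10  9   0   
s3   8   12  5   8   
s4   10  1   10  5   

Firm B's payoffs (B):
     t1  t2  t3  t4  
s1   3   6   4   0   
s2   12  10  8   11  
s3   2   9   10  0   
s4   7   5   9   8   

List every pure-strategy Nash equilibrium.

Find each player's best response to every opponent strategy; NE are the intersections.
Firm A's best responses — vs t1: s4 (payoff 10); vs t2: s3 (payoff 12); vs t3: s1 (payoff 11); vs t4: s3 (payoff 8).
Firm B's best responses — vs s1: t2 (payoff 6); vs s2: t1 (payoff 12); vs s3: t3 (payoff 10); vs s4: t3 (payoff 9).
No cell has both players best-responding. For instance, Firm A's best reply to t3 is s1, but against s1 Firm B prefers t2 over t3.

No pure-strategy Nash equilibrium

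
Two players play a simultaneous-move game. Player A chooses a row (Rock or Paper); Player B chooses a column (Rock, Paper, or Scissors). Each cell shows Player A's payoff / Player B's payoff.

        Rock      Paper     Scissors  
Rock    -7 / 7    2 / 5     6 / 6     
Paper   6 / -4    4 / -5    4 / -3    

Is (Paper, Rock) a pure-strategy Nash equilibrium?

No

Holding Player B at Rock: Player A gets 6 from Paper, versus -7 from Rock. No profitable deviation for Player A.
Holding Player A at Paper: Player B gets -4 from Rock but could get -3 by switching to Scissors. Player B has a profitable deviation.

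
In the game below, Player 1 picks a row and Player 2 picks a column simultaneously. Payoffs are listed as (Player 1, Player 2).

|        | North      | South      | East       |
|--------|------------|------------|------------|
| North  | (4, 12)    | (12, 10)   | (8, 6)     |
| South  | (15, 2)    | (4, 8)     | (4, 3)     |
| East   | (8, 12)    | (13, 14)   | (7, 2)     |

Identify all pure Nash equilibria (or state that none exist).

(East, South)

Check mutual best responses: a cell is a NE iff neither player can gain by unilaterally deviating.
Player 1's best responses — vs North: South (payoff 15); vs South: East (payoff 13); vs East: North (payoff 8).
Player 2's best responses — vs North: North (payoff 12); vs South: South (payoff 8); vs East: South (payoff 14).
The only mutual best response is (East, South); neither player gains by switching there.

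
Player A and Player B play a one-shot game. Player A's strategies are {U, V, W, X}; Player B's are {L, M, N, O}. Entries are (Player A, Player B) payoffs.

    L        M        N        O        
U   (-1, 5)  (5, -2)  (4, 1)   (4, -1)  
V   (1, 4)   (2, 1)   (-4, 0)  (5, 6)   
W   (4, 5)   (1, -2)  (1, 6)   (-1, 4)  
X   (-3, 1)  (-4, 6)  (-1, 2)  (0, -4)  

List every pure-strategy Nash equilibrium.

Check mutual best responses: a cell is a NE iff neither player can gain by unilaterally deviating.
Player A's best responses — vs L: W (payoff 4); vs M: U (payoff 5); vs N: U (payoff 4); vs O: V (payoff 5).
Player B's best responses — vs U: L (payoff 5); vs V: O (payoff 6); vs W: N (payoff 6); vs X: M (payoff 6).
The only mutual best response is (V, O); neither player gains by switching there.

(V, O)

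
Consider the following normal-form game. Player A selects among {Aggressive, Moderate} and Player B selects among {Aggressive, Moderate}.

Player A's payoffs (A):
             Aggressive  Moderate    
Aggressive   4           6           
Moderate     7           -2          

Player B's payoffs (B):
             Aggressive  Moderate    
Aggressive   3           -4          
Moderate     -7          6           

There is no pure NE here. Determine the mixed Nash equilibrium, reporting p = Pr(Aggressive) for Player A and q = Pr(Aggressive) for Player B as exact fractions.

p = 13/20, q = 8/11

In a mixed NE each player is indifferent between their pure strategies, so the opponent's mix sets the indifference.
Player B indifferent between Aggressive and Moderate: p·3 + (1−p)·(-7) = p·(-4) + (1−p)·6 ⟹ (-7) + 10p = 6 + (-10)p ⟹ p = 13/20.
Player A indifferent between Aggressive and Moderate: q·4 + (1−q)·6 = q·7 + (1−q)·(-2) ⟹ 6 + (-2)q = (-2) + 9q ⟹ q = 8/11.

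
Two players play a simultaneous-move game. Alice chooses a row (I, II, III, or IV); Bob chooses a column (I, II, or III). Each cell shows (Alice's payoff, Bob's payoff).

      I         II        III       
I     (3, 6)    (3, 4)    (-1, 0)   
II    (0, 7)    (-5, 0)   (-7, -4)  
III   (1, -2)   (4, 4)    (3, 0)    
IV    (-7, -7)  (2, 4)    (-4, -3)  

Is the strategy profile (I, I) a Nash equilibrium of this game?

Yes

Holding Bob at I: Alice gets 3 from I, versus 0 from II, 1 from III, -7 from IV. No profitable deviation for Alice.
Holding Alice at I: Bob gets 6 from I, versus 4 from II, 0 from III. No profitable deviation for Bob either.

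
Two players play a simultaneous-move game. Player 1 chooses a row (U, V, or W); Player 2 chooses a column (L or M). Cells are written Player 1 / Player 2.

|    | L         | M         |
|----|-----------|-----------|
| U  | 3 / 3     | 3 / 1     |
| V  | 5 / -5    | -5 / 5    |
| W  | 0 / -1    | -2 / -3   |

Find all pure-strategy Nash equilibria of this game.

No pure-strategy Nash equilibrium

A profile is a Nash equilibrium when each player is best-responding to the other.
Player 1's best responses — vs L: V (payoff 5); vs M: U (payoff 3).
Player 2's best responses — vs U: L (payoff 3); vs V: M (payoff 5); vs W: L (payoff -1).
No cell has both players best-responding. For instance, Player 1's best reply to L is V, but against V Player 2 prefers M over L.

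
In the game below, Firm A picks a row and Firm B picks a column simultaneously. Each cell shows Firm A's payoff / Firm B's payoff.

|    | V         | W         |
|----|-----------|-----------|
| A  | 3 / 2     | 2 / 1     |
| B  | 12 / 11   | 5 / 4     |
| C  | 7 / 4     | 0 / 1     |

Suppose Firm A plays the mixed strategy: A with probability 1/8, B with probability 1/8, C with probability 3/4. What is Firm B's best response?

V

Compute Firm B's expected payoff from each pure strategy against the given mix.
V: (1/8)·2 + (1/8)·11 + (3/4)·4 = 37/8
W: (1/8)·1 + (1/8)·4 + (3/4)·1 = 11/8
Highest expected payoff is 37/8, from V.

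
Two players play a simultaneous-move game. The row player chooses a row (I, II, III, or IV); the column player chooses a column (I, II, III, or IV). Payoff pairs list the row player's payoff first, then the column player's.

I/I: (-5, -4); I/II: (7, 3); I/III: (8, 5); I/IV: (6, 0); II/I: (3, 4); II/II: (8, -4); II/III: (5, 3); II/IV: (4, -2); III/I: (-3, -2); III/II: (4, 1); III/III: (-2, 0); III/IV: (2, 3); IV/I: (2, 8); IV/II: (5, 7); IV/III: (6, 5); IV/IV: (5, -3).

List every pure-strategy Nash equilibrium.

(I, III) and (II, I)

Check mutual best responses: a cell is a NE iff neither player can gain by unilaterally deviating.
The row player's best responses — vs I: II (payoff 3); vs II: II (payoff 8); vs III: I (payoff 8); vs IV: I (payoff 6).
The column player's best responses — vs I: III (payoff 5); vs II: I (payoff 4); vs III: IV (payoff 3); vs IV: I (payoff 8).
Mutual best responses occur at (I, III) and (II, I); at each, neither player gains by switching.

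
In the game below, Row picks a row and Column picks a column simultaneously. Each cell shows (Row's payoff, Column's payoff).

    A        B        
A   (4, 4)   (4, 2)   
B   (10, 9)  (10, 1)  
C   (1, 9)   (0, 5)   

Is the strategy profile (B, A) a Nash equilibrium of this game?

Holding Column at A: Row gets 10 from B, versus 4 from A, 1 from C. No profitable deviation for Row.
Holding Row at B: Column gets 9 from A, versus 1 from B. No profitable deviation for Column either.

Yes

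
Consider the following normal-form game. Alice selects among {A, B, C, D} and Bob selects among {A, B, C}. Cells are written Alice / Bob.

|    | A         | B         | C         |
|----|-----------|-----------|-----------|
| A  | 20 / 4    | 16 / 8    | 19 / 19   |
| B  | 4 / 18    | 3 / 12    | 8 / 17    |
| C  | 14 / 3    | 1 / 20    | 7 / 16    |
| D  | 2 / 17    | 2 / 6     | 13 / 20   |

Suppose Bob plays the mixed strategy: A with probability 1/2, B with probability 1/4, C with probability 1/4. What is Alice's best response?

A

Alice's best reply maximizes expected payoff against the mix.
A: (1/2)·20 + (1/4)·16 + (1/4)·19 = 75/4
B: (1/2)·4 + (1/4)·3 + (1/4)·8 = 19/4
C: (1/2)·14 + (1/4)·1 + (1/4)·7 = 9
D: (1/2)·2 + (1/4)·2 + (1/4)·13 = 19/4
Highest expected payoff is 75/4, from A.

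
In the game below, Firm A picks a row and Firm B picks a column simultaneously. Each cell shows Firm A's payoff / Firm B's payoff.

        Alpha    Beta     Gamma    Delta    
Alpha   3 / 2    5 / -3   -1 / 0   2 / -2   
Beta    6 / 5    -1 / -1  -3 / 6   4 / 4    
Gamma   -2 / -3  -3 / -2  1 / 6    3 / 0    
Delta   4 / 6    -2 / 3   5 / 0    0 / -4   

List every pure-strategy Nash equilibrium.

Find each player's best response to every opponent strategy; NE are the intersections.
Firm A's best responses — vs Alpha: Beta (payoff 6); vs Beta: Alpha (payoff 5); vs Gamma: Delta (payoff 5); vs Delta: Beta (payoff 4).
Firm B's best responses — vs Alpha: Alpha (payoff 2); vs Beta: Gamma (payoff 6); vs Gamma: Gamma (payoff 6); vs Delta: Alpha (payoff 6).
No cell has both players best-responding. For instance, Firm A's best reply to Delta is Beta, but against Beta Firm B prefers Gamma over Delta.

None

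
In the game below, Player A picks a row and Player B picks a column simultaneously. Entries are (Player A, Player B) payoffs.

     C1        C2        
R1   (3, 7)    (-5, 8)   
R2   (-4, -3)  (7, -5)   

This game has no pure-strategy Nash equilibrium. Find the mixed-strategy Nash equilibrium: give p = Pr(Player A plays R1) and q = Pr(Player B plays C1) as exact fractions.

p = 2/3, q = 12/19

Each player's mixing probability is pinned down by making the *other* player indifferent.
Player B indifferent between C1 and C2: p·7 + (1−p)·(-3) = p·8 + (1−p)·(-5) ⟹ (-3) + 10p = (-5) + 13p ⟹ p = 2/3.
Player A indifferent between R1 and R2: q·3 + (1−q)·(-5) = q·(-4) + (1−q)·7 ⟹ (-5) + 8q = 7 + (-11)q ⟹ q = 12/19.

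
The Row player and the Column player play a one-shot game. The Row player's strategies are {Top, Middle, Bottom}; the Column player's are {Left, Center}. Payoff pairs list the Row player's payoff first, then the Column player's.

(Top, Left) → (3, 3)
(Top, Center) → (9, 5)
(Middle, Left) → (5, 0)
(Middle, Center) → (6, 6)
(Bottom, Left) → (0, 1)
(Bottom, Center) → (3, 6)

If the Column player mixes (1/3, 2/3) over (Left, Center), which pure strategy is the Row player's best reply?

The Row player's best reply maximizes expected payoff against the mix.
Top: (1/3)·3 + (2/3)·9 = 7
Middle: (1/3)·5 + (2/3)·6 = 17/3
Bottom: (1/3)·0 + (2/3)·3 = 2
Highest expected payoff is 7, from Top.

Top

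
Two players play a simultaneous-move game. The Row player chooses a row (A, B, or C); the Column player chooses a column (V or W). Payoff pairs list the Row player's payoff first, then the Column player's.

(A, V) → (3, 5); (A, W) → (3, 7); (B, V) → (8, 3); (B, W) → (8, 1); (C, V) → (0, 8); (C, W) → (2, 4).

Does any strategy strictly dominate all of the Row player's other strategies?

B

A strategy is strictly dominant if it gives the Row player a strictly higher payoff than every other strategy, against every choice by the opponent.
B strictly dominates: vs V: 8 > each of {3, 0}; vs W: 8 > each of {3, 2}.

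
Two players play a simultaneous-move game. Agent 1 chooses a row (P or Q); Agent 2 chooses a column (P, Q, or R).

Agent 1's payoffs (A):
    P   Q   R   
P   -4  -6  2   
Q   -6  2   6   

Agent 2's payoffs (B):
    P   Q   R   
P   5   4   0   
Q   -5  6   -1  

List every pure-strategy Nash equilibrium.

(P, P) and (Q, Q)

Check mutual best responses: a cell is a NE iff neither player can gain by unilaterally deviating.
Agent 1's best responses — vs P: P (payoff -4); vs Q: Q (payoff 2); vs R: Q (payoff 6).
Agent 2's best responses — vs P: P (payoff 5); vs Q: Q (payoff 6).
Mutual best responses occur at (P, P) and (Q, Q); at each, neither player gains by switching.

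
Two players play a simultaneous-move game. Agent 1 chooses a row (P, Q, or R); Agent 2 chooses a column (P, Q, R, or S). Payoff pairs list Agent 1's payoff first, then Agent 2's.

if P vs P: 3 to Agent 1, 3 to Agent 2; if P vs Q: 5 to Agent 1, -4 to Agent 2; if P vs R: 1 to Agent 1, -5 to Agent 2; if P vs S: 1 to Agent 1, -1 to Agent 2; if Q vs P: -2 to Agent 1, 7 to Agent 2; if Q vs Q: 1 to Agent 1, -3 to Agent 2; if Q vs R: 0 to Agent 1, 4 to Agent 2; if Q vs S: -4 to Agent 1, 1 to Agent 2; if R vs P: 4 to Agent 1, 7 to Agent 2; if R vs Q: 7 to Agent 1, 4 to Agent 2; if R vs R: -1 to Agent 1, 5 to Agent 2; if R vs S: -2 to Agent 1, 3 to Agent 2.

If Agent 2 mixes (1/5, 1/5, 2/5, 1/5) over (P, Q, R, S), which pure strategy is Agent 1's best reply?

Compute Agent 1's expected payoff from each pure strategy against the given mix.
P: (1/5)·3 + (1/5)·5 + (2/5)·1 + (1/5)·1 = 11/5
Q: (1/5)·(-2) + (1/5)·1 + (2/5)·0 + (1/5)·(-4) = -1
R: (1/5)·4 + (1/5)·7 + (2/5)·(-1) + (1/5)·(-2) = 7/5
Highest expected payoff is 11/5, from P.

P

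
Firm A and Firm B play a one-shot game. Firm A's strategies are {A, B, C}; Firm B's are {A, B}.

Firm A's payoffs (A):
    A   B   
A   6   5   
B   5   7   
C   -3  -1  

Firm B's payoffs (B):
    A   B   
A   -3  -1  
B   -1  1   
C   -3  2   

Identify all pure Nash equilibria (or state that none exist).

(B, B)

Check mutual best responses: a cell is a NE iff neither player can gain by unilaterally deviating.
Firm A's best responses — vs A: A (payoff 6); vs B: B (payoff 7).
Firm B's best responses — vs A: B (payoff -1); vs B: B (payoff 1); vs C: B (payoff 2).
The only mutual best response is (B, B); neither player gains by switching there.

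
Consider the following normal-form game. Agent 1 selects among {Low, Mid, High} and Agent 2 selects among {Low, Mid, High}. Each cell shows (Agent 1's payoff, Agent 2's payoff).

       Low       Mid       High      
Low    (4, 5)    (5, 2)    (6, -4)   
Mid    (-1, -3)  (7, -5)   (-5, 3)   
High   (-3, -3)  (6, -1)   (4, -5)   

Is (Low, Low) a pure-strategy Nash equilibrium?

Yes

Holding Agent 2 at Low: Agent 1 gets 4 from Low, versus -1 from Mid, -3 from High. No profitable deviation for Agent 1.
Holding Agent 1 at Low: Agent 2 gets 5 from Low, versus 2 from Mid, -4 from High. No profitable deviation for Agent 2 either.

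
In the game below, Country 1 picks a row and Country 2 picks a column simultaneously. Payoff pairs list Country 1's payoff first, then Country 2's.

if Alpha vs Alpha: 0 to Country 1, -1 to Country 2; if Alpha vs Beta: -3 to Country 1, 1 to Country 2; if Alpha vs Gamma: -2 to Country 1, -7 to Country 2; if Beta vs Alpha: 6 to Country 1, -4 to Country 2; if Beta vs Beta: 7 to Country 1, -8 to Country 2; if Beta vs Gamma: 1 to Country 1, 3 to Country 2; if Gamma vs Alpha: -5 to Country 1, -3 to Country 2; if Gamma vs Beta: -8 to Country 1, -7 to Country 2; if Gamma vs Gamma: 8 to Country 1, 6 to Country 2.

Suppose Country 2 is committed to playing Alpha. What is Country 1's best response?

Beta

With Country 2 fixed at Alpha, Country 1's payoffs are: Alpha → 0, Beta → 6, Gamma → -5.
The maximum is 6, achieved by Beta.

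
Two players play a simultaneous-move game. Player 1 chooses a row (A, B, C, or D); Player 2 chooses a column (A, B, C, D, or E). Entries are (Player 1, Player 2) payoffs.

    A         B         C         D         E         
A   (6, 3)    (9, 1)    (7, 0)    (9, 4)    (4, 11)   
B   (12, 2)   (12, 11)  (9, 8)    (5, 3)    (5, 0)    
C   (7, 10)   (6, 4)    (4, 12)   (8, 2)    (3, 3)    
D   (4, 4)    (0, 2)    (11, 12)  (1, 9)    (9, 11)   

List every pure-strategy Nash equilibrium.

(B, B) and (D, C)

Check mutual best responses: a cell is a NE iff neither player can gain by unilaterally deviating.
Player 1's best responses — vs A: B (payoff 12); vs B: B (payoff 12); vs C: D (payoff 11); vs D: A (payoff 9); vs E: D (payoff 9).
Player 2's best responses — vs A: E (payoff 11); vs B: B (payoff 11); vs C: C (payoff 12); vs D: C (payoff 12).
Mutual best responses occur at (B, B) and (D, C); at each, neither player gains by switching.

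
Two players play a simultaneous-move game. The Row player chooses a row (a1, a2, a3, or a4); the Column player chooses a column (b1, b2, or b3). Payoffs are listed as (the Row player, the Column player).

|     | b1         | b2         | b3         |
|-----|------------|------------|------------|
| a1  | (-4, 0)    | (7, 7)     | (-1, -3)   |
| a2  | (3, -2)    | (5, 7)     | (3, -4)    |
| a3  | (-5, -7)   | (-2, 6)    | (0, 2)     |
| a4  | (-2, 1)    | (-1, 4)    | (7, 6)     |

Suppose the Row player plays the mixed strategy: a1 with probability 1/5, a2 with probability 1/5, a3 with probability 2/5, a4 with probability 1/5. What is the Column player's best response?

b2

Compute the Column player's expected payoff from each pure strategy against the given mix.
b1: (1/5)·0 + (1/5)·(-2) + (2/5)·(-7) + (1/5)·1 = -3
b2: (1/5)·7 + (1/5)·7 + (2/5)·6 + (1/5)·4 = 6
b3: (1/5)·(-3) + (1/5)·(-4) + (2/5)·2 + (1/5)·6 = 3/5
Highest expected payoff is 6, from b2.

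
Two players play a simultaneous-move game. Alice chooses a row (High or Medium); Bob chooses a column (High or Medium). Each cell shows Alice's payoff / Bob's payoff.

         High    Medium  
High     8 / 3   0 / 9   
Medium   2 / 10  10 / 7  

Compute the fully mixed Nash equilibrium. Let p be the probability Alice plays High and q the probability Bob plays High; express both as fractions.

In a mixed NE each player is indifferent between their pure strategies, so the opponent's mix sets the indifference.
Bob indifferent between High and Medium: p·3 + (1−p)·10 = p·9 + (1−p)·7 ⟹ 10 + (-7)p = 7 + 2p ⟹ p = 1/3.
Alice indifferent between High and Medium: q·8 + (1−q)·0 = q·2 + (1−q)·10 ⟹ 0 + 8q = 10 + (-8)q ⟹ q = 5/8.

p = 1/3, q = 5/8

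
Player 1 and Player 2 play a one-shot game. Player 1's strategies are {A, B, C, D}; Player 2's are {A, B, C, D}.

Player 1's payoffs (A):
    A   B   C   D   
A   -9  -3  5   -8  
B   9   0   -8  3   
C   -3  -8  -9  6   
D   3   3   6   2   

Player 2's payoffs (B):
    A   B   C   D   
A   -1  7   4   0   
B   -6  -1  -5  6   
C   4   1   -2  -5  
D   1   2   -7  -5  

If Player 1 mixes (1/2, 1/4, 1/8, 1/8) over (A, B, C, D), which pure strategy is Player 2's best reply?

Compute Player 2's expected payoff from each pure strategy against the given mix.
A: (1/2)·(-1) + (1/4)·(-6) + (1/8)·4 + (1/8)·1 = -11/8
B: (1/2)·7 + (1/4)·(-1) + (1/8)·1 + (1/8)·2 = 29/8
C: (1/2)·4 + (1/4)·(-5) + (1/8)·(-2) + (1/8)·(-7) = -3/8
D: (1/2)·0 + (1/4)·6 + (1/8)·(-5) + (1/8)·(-5) = 1/4
Highest expected payoff is 29/8, from B.

B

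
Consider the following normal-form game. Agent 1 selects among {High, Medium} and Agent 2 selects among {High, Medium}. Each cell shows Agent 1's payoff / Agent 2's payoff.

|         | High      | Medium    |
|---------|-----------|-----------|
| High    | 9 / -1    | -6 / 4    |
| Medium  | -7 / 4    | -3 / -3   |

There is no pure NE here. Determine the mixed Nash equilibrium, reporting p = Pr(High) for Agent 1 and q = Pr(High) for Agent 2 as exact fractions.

Each player's mixing probability is pinned down by making the *other* player indifferent.
Agent 2 indifferent between High and Medium: p·(-1) + (1−p)·4 = p·4 + (1−p)·(-3) ⟹ 4 + (-5)p = (-3) + 7p ⟹ p = 7/12.
Agent 1 indifferent between High and Medium: q·9 + (1−q)·(-6) = q·(-7) + (1−q)·(-3) ⟹ (-6) + 15q = (-3) + (-4)q ⟹ q = 3/19.

p = 7/12, q = 3/19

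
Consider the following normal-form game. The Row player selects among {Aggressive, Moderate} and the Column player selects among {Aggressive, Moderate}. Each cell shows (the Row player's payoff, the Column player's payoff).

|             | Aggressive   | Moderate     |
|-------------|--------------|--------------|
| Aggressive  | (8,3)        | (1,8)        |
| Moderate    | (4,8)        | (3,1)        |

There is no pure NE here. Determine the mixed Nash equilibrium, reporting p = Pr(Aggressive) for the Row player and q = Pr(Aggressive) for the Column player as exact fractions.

p = 7/12, q = 1/3

In a mixed NE each player is indifferent between their pure strategies, so the opponent's mix sets the indifference.
The Column player indifferent between Aggressive and Moderate: p·3 + (1−p)·8 = p·8 + (1−p)·1 ⟹ 8 + (-5)p = 1 + 7p ⟹ p = 7/12.
The Row player indifferent between Aggressive and Moderate: q·8 + (1−q)·1 = q·4 + (1−q)·3 ⟹ 1 + 7q = 3 + 1q ⟹ q = 1/3.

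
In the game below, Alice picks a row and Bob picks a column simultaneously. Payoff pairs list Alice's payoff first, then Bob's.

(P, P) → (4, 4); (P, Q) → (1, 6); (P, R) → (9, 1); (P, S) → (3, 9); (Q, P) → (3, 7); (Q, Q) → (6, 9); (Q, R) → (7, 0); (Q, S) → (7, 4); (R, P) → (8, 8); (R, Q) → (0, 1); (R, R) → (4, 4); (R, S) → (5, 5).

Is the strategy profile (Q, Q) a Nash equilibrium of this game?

Holding Bob at Q: Alice gets 6 from Q, versus 1 from P, 0 from R. No profitable deviation for Alice.
Holding Alice at Q: Bob gets 9 from Q, versus 7 from P, 0 from R, 4 from S. No profitable deviation for Bob either.

Yes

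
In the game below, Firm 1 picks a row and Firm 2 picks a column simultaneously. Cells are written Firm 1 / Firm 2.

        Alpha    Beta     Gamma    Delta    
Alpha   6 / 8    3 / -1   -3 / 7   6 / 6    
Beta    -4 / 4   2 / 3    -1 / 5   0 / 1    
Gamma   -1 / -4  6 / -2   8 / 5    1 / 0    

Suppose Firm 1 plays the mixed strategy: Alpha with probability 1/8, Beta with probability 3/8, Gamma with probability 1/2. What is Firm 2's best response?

Gamma

Firm 2's best reply maximizes expected payoff against the mix.
Alpha: (1/8)·8 + (3/8)·4 + (1/2)·(-4) = 1/2
Beta: (1/8)·(-1) + (3/8)·3 + (1/2)·(-2) = 0
Gamma: (1/8)·7 + (3/8)·5 + (1/2)·5 = 21/4
Delta: (1/8)·6 + (3/8)·1 + (1/2)·0 = 9/8
Highest expected payoff is 21/4, from Gamma.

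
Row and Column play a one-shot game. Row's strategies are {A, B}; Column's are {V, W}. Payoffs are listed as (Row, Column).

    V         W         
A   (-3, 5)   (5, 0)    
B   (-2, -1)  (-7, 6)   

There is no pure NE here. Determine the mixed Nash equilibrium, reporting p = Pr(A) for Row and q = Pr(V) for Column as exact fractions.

In a mixed NE each player is indifferent between their pure strategies, so the opponent's mix sets the indifference.
Column indifferent between V and W: p·5 + (1−p)·(-1) = p·0 + (1−p)·6 ⟹ (-1) + 6p = 6 + (-6)p ⟹ p = 7/12.
Row indifferent between A and B: q·(-3) + (1−q)·5 = q·(-2) + (1−q)·(-7) ⟹ 5 + (-8)q = (-7) + 5q ⟹ q = 12/13.

p = 7/12, q = 12/13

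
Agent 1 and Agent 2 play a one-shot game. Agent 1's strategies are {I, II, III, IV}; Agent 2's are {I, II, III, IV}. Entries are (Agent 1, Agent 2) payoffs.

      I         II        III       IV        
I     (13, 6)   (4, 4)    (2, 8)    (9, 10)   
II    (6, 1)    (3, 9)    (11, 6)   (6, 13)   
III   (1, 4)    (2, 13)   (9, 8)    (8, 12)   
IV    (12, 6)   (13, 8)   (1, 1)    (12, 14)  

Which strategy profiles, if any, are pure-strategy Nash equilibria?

Find each player's best response to every opponent strategy; NE are the intersections.
Agent 1's best responses — vs I: I (payoff 13); vs II: IV (payoff 13); vs III: II (payoff 11); vs IV: IV (payoff 12).
Agent 2's best responses — vs I: IV (payoff 10); vs II: IV (payoff 13); vs III: II (payoff 13); vs IV: IV (payoff 14).
The only mutual best response is (IV, IV); neither player gains by switching there.

(IV, IV)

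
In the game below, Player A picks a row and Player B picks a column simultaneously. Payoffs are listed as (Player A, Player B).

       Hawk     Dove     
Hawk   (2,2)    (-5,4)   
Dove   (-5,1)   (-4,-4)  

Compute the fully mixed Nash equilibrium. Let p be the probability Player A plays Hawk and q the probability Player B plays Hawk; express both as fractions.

p = 5/7, q = 1/8

In a mixed NE each player is indifferent between their pure strategies, so the opponent's mix sets the indifference.
Player B indifferent between Hawk and Dove: p·2 + (1−p)·1 = p·4 + (1−p)·(-4) ⟹ 1 + 1p = (-4) + 8p ⟹ p = 5/7.
Player A indifferent between Hawk and Dove: q·2 + (1−q)·(-5) = q·(-5) + (1−q)·(-4) ⟹ (-5) + 7q = (-4) + (-1)q ⟹ q = 1/8.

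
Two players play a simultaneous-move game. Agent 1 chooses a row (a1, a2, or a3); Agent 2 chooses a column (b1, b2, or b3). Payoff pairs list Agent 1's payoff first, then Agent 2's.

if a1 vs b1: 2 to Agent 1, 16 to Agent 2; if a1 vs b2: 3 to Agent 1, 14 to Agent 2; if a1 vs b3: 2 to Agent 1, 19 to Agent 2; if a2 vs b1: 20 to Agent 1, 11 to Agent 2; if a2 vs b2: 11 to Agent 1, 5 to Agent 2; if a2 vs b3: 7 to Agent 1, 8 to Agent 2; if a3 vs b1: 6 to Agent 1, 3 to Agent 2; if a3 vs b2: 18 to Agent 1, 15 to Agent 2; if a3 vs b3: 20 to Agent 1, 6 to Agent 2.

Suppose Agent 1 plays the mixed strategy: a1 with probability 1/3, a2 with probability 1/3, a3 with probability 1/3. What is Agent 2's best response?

Agent 2's best reply maximizes expected payoff against the mix.
b1: (1/3)·16 + (1/3)·11 + (1/3)·3 = 10
b2: (1/3)·14 + (1/3)·5 + (1/3)·15 = 34/3
b3: (1/3)·19 + (1/3)·8 + (1/3)·6 = 11
Highest expected payoff is 34/3, from b2.

b2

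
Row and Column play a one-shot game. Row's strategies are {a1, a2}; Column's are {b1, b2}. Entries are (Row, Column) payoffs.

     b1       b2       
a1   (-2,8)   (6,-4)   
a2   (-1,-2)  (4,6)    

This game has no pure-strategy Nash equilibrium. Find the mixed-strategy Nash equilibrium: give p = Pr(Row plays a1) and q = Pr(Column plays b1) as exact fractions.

Each player's mixing probability is pinned down by making the *other* player indifferent.
Column indifferent between b1 and b2: p·8 + (1−p)·(-2) = p·(-4) + (1−p)·6 ⟹ (-2) + 10p = 6 + (-10)p ⟹ p = 2/5.
Row indifferent between a1 and a2: q·(-2) + (1−q)·6 = q·(-1) + (1−q)·4 ⟹ 6 + (-8)q = 4 + (-5)q ⟹ q = 2/3.

p = 2/5, q = 2/3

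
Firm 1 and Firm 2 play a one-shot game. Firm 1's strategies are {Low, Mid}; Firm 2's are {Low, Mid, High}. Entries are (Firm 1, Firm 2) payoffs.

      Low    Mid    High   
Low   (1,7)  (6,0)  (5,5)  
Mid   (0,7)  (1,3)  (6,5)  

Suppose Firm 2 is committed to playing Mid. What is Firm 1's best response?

With Firm 2 fixed at Mid, Firm 1's payoffs are: Low → 6, Mid → 1.
The maximum is 6, achieved by Low.

Low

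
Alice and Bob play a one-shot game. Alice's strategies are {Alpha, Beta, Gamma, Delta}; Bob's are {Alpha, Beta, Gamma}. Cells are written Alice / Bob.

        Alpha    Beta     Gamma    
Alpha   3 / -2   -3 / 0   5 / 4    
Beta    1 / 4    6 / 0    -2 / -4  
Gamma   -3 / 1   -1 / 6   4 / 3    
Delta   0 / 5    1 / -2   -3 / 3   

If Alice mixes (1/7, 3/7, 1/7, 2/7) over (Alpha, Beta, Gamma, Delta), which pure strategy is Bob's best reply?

Alpha

Compute Bob's expected payoff from each pure strategy against the given mix.
Alpha: (1/7)·(-2) + (3/7)·4 + (1/7)·1 + (2/7)·5 = 3
Beta: (1/7)·0 + (3/7)·0 + (1/7)·6 + (2/7)·(-2) = 2/7
Gamma: (1/7)·4 + (3/7)·(-4) + (1/7)·3 + (2/7)·3 = 1/7
Highest expected payoff is 3, from Alpha.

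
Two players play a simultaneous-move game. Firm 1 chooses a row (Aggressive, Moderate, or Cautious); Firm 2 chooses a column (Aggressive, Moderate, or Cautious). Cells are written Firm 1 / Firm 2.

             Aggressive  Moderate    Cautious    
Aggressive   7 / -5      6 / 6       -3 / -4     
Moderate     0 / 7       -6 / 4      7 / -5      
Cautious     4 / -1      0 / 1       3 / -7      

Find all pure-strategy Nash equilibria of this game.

(Aggressive, Moderate)

A profile is a Nash equilibrium when each player is best-responding to the other.
Firm 1's best responses — vs Aggressive: Aggressive (payoff 7); vs Moderate: Aggressive (payoff 6); vs Cautious: Moderate (payoff 7).
Firm 2's best responses — vs Aggressive: Moderate (payoff 6); vs Moderate: Aggressive (payoff 7); vs Cautious: Moderate (payoff 1).
The only mutual best response is (Aggressive, Moderate); neither player gains by switching there.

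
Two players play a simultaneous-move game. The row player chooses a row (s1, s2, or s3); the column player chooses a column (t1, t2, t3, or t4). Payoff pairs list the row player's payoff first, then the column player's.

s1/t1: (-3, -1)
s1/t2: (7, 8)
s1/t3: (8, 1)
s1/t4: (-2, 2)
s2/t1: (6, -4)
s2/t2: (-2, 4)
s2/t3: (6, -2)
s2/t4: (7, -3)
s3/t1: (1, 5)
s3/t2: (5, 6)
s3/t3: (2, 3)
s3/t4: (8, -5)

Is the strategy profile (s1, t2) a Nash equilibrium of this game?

Holding the column player at t2: the row player gets 7 from s1, versus -2 from s2, 5 from s3. No profitable deviation for the row player.
Holding the row player at s1: the column player gets 8 from t2, versus -1 from t1, 1 from t3, 2 from t4. No profitable deviation for the column player either.

Yes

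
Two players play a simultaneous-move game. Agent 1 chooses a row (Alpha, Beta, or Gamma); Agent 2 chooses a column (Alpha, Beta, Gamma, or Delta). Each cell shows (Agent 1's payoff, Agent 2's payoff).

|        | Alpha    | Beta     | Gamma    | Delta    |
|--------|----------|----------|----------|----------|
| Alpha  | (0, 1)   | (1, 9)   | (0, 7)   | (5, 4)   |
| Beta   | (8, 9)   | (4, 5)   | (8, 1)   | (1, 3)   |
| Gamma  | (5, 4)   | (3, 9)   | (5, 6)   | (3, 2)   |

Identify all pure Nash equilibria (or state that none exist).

Find each player's best response to every opponent strategy; NE are the intersections.
Agent 1's best responses — vs Alpha: Beta (payoff 8); vs Beta: Beta (payoff 4); vs Gamma: Beta (payoff 8); vs Delta: Alpha (payoff 5).
Agent 2's best responses — vs Alpha: Beta (payoff 9); vs Beta: Alpha (payoff 9); vs Gamma: Beta (payoff 9).
The only mutual best response is (Beta, Alpha); neither player gains by switching there.

(Beta, Alpha)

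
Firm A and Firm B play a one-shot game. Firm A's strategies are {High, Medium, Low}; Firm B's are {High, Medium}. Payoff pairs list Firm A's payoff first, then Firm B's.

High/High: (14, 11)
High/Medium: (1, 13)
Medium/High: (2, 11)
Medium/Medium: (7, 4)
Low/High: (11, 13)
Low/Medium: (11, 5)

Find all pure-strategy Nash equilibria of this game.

Check mutual best responses: a cell is a NE iff neither player can gain by unilaterally deviating.
Firm A's best responses — vs High: High (payoff 14); vs Medium: Low (payoff 11).
Firm B's best responses — vs High: Medium (payoff 13); vs Medium: High (payoff 11); vs Low: High (payoff 13).
No cell has both players best-responding. For instance, Firm A's best reply to Medium is Low, but against Low Firm B prefers High over Medium.

No pure-strategy Nash equilibrium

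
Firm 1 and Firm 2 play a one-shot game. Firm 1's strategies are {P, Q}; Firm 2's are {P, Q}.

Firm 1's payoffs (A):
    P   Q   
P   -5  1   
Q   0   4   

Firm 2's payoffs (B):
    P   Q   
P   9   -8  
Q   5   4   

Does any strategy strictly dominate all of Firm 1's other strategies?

Q

A strategy is strictly dominant if it gives Firm 1 a strictly higher payoff than every other strategy, against every choice by the opponent.
Q strictly dominates: vs P: 0 > -5; vs Q: 4 > 1.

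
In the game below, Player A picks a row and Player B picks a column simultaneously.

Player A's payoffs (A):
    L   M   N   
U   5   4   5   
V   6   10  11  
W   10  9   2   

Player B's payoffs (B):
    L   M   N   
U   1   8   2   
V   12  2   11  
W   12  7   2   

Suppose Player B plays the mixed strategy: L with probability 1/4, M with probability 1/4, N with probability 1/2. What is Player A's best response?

V

Player A's best reply maximizes expected payoff against the mix.
U: (1/4)·5 + (1/4)·4 + (1/2)·5 = 19/4
V: (1/4)·6 + (1/4)·10 + (1/2)·11 = 19/2
W: (1/4)·10 + (1/4)·9 + (1/2)·2 = 23/4
Highest expected payoff is 19/2, from V.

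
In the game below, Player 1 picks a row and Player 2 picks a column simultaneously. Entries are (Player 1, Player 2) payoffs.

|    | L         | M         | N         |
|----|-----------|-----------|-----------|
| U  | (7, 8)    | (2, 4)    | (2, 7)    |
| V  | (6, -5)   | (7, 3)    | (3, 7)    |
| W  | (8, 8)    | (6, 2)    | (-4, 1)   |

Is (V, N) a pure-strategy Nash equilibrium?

Yes

Holding Player 2 at N: Player 1 gets 3 from V, versus 2 from U, -4 from W. No profitable deviation for Player 1.
Holding Player 1 at V: Player 2 gets 7 from N, versus -5 from L, 3 from M. No profitable deviation for Player 2 either.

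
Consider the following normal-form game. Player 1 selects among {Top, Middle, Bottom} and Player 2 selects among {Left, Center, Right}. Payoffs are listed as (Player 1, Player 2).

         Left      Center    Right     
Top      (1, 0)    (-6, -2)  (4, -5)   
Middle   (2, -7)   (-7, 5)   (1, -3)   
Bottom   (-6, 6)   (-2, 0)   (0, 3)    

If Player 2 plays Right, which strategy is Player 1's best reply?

Top

With Player 2 fixed at Right, Player 1's payoffs are: Top → 4, Middle → 1, Bottom → 0.
The maximum is 4, achieved by Top.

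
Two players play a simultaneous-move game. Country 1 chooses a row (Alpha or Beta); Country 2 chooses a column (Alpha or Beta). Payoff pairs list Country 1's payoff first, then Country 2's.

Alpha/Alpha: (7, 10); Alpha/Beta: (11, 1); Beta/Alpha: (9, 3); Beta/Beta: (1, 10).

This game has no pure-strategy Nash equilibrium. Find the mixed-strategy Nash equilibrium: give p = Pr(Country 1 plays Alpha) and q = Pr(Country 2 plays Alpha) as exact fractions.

In a mixed NE each player is indifferent between their pure strategies, so the opponent's mix sets the indifference.
Country 2 indifferent between Alpha and Beta: p·10 + (1−p)·3 = p·1 + (1−p)·10 ⟹ 3 + 7p = 10 + (-9)p ⟹ p = 7/16.
Country 1 indifferent between Alpha and Beta: q·7 + (1−q)·11 = q·9 + (1−q)·1 ⟹ 11 + (-4)q = 1 + 8q ⟹ q = 5/6.

p = 7/16, q = 5/6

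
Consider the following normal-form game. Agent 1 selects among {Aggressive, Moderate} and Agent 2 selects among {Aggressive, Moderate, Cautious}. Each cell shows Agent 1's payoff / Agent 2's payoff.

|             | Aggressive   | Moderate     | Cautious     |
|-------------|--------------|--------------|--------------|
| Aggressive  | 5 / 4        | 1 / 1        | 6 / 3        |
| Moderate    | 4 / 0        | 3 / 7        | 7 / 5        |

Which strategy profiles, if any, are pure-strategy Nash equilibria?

(Aggressive, Aggressive) and (Moderate, Moderate)

Check mutual best responses: a cell is a NE iff neither player can gain by unilaterally deviating.
Agent 1's best responses — vs Aggressive: Aggressive (payoff 5); vs Moderate: Moderate (payoff 3); vs Cautious: Moderate (payoff 7).
Agent 2's best responses — vs Aggressive: Aggressive (payoff 4); vs Moderate: Moderate (payoff 7).
Mutual best responses occur at (Aggressive, Aggressive) and (Moderate, Moderate); at each, neither player gains by switching.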